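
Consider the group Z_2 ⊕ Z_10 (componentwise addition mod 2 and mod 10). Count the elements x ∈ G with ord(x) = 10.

12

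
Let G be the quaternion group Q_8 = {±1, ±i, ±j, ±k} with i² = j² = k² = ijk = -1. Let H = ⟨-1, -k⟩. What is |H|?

4

|⟨-1⟩| = 2 and |⟨-k⟩| = 4, so |H| is a multiple of lcm(2, 4) = 4 and divides |G| = 8.
Closing under the operation: H = {1, -1, k, -k}, so |H| = 4.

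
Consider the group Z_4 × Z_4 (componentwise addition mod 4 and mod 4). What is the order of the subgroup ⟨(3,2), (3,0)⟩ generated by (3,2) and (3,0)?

|⟨(3,2)⟩| = 4 and |⟨(3,0)⟩| = 4, so |H| is a multiple of lcm(4, 4) = 4 and divides |G| = 16.
Closing under the operation: H = {(0,0), (0,2), (1,0), (1,2), (2,0), (2,2), (3,0), (3,2)}, so |H| = 8.

8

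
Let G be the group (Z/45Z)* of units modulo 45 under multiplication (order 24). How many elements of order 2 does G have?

The elements of order 2 are: 19, 26, 44.
That's 3.

3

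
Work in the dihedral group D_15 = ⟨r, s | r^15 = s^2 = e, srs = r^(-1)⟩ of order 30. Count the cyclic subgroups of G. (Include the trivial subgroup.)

19

Group the elements of G by the cyclic subgroup they generate; each cyclic subgroup of order d accounts for φ(d) elements.
Cyclic subgroups by order — order 1: 1; order 2: 15; order 3: 1; order 5: 1; order 15: 1.
Total: 19.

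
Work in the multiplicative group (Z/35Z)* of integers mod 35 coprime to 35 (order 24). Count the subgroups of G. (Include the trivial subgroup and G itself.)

16

|G| = 24, so by Lagrange every subgroup order divides 24. Divisors: 1, 2, 3, 4, 6, 8, 12, 24.
Subgroups by order — order 1: 1; order 2: 3; order 3: 1; order 4: 3; order 6: 3; order 8: 1; order 12: 3; order 24: 1.
Total: 1 + 3 + 1 + 3 + 3 + 1 + 3 + 1 = 16.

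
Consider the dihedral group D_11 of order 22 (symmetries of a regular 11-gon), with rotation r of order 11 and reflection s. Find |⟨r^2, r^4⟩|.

|⟨r^2⟩| = 11 and |⟨r^4⟩| = 11, so |H| is a multiple of lcm(11, 11) = 11 and divides |G| = 22.
Closing under the operation: H = {e, r, r^2, r^3, r^4, r^5, r^6, r^7, r^8, r^9, r^10}, so |H| = 11.

11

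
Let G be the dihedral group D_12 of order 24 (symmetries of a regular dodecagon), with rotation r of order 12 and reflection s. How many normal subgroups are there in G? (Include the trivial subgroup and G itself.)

9

G has 34 subgroups. Checking conjugation-invariance by order — order 1: 1/1 normal; order 2: 1/13 normal; order 3: 1/1 normal; order 4: 1/7 normal; order 6: 1/5 normal; order 8: 0/3 normal; order 12: 3/3 normal; order 24: 1/1 normal.
Total normal subgroups: 9.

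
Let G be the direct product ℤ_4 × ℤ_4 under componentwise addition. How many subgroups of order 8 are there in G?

3

|G| = 16 and 8 | 16, so subgroups of order 8 are possible by Lagrange.
The subgroups of order 8 are: {(0,0), (0,1), (0,2), (0,3), (2,0), (2,1), (2,2), (2,3)}; {(0,0), (0,2), (1,0), (1,2), (2,0), (2,2), (3,0), (3,2)}; {(0,0), (0,2), (1,1), (1,3), (2,0), (2,2), (3,1), (3,3)}.
So G has 3 subgroups of order 8.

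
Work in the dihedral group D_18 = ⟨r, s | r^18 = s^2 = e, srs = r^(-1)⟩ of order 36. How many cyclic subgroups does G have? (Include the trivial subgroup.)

Each element a generates a cyclic subgroup ⟨a⟩; distinct elements may generate the same one (a cyclic group of order d has φ(d) generators).
Cyclic subgroups by order — order 1: 1; order 2: 19; order 3: 1; order 6: 1; order 9: 1; order 18: 1.
Total: 24.

24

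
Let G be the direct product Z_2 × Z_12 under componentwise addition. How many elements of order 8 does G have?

0

An element (a,b) has order lcm(ord(a), ord(b)); count pairs with lcm equal to 8.
Enumerating gives 0 such elements.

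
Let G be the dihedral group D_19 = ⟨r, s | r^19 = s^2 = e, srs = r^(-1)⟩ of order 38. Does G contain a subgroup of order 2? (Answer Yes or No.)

2 | 38. A subgroup of order 2 is {e, r^10s}.

Yes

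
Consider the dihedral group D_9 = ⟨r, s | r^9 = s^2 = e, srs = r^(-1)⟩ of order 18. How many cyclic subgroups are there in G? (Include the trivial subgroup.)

A cyclic subgroup of order d is generated by each of its φ(d) elements of order d, so the cyclic subgroups of order d number (#elements of order d)/φ(d).
Cyclic subgroups by order — order 1: 1; order 2: 9; order 3: 1; order 9: 1.
Total: 12.

12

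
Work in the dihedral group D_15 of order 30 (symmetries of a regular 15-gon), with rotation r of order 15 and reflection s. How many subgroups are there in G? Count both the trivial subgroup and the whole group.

28

|G| = 30, so by Lagrange every subgroup order divides 30. Divisors: 1, 2, 3, 5, 6, 10, 15, 30.
Subgroups by order — order 1: 1; order 2: 15; order 3: 1; order 5: 1; order 6: 5; order 10: 3; order 15: 1; order 30: 1.
Total: 1 + 15 + 1 + 1 + 5 + 3 + 1 + 1 = 28.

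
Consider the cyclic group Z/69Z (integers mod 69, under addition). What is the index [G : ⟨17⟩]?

1

|⟨17⟩| = 69 and |G| = 69.
By Lagrange, [G : H] = |G|/|H| = 69/69 = 1.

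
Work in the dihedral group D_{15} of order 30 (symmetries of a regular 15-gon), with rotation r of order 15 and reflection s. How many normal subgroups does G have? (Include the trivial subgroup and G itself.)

G has 28 subgroups. Checking conjugation-invariance by order — order 1: 1/1 normal; order 2: 0/15 normal; order 3: 1/1 normal; order 5: 1/1 normal; order 6: 0/5 normal; order 10: 0/3 normal; order 15: 1/1 normal; order 30: 1/1 normal.
Total normal subgroups: 5.

5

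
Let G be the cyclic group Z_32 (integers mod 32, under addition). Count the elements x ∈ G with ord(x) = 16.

In a cyclic group of order 32, the number of elements of order d (for d | 32) is φ(d).
φ(16) = 8.

8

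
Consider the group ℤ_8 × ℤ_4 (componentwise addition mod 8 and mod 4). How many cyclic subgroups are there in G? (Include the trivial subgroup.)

14

A cyclic subgroup of order d is generated by each of its φ(d) elements of order d, so the cyclic subgroups of order d number (#elements of order d)/φ(d).
Cyclic subgroups by order — order 1: 1; order 2: 3; order 4: 6; order 8: 4.
Total: 14.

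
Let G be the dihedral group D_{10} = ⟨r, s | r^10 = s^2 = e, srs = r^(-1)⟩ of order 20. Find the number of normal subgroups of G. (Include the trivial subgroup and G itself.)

7

G has 22 subgroups. Checking conjugation-invariance by order — order 1: 1/1 normal; order 2: 1/11 normal; order 4: 0/5 normal; order 5: 1/1 normal; order 10: 3/3 normal; order 20: 1/1 normal.
Total normal subgroups: 7.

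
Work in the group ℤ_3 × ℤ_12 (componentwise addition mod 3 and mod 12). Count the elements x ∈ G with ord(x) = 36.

An element (a,b) has order lcm(ord(a), ord(b)); count pairs with lcm equal to 36.
Enumerating gives 0 such elements.

0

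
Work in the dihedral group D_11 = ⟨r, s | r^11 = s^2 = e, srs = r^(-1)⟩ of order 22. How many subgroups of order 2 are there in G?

11

|G| = 22 and 2 | 22, so subgroups of order 2 are possible by Lagrange.
The subgroups of order 2 are: {e, r^10s}; {e, r^2s}; {e, r^3s}; {e, r^4s}; … (11 in all).
So G has 11 subgroups of order 2.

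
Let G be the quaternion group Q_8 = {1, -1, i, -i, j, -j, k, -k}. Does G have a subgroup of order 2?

2 | 8. A subgroup of order 2 is {1, -1}.

Yes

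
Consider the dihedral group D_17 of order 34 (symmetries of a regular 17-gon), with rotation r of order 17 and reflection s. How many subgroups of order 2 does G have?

|G| = 34 and 2 | 34, so subgroups of order 2 are possible by Lagrange.
The subgroups of order 2 are: {e, r^10s}; {e, r^11s}; {e, r^12s}; {e, r^13s}; … (17 in all).
So G has 17 subgroups of order 2.

17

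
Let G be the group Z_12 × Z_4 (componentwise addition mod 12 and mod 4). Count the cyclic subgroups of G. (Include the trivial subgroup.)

20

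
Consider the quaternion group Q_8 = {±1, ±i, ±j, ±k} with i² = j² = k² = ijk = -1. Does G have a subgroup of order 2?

2 | 8. A subgroup of order 2 is {1, -1}.

Yes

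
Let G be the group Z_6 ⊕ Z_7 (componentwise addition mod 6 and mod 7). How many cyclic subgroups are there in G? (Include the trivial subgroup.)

A cyclic subgroup of order d is generated by each of its φ(d) elements of order d, so the cyclic subgroups of order d number (#elements of order d)/φ(d).
Cyclic subgroups by order — order 1: 1; order 2: 1; order 3: 1; order 6: 1; order 7: 1; order 14: 1; order 21: 1; order 42: 1.
Total: 8.

8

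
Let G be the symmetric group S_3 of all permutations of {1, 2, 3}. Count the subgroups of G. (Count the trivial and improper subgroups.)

|G| = 6, so by Lagrange every subgroup order divides 6. Divisors: 1, 2, 3, 6.
Subgroups by order — order 1: 1; order 2: 3; order 3: 1; order 6: 1.
Total: 1 + 3 + 1 + 1 = 6.

6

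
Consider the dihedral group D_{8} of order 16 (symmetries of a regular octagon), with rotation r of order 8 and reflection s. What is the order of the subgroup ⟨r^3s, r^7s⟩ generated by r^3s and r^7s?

4

|⟨r^3s⟩| = 2 and |⟨r^7s⟩| = 2, so |H| is a multiple of lcm(2, 2) = 2 and divides |G| = 16.
Closing under the operation: H = {e, r^4, r^3s, r^7s}, so |H| = 4.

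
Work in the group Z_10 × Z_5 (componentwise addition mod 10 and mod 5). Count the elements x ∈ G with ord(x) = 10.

24

An element (a,b) has order lcm(ord(a), ord(b)); count pairs with lcm equal to 10.
Enumerating gives 24 such elements.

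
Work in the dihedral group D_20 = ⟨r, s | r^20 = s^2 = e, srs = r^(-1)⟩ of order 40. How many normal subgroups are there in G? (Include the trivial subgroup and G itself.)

G has 48 subgroups. Checking conjugation-invariance by order — order 1: 1/1 normal; order 2: 1/21 normal; order 4: 1/11 normal; order 5: 1/1 normal; order 8: 0/5 normal; order 10: 1/5 normal; order 20: 3/3 normal; order 40: 1/1 normal.
Total normal subgroups: 9.

9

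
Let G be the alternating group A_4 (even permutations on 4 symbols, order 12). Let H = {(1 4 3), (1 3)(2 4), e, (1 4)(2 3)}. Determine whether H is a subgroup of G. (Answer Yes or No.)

(1 4 3) ∈ H but its inverse (1 3 4) ∉ H, so H is not a subgroup.

No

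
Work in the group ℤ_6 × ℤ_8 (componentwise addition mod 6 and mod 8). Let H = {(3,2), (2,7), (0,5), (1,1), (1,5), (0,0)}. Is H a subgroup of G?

No

(2,7) ∈ H but its inverse (4,1) ∉ H, so H is not a subgroup.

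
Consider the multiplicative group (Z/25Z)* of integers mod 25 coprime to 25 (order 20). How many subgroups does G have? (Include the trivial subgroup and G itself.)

6

|G| = 20, so by Lagrange every subgroup order divides 20. Divisors: 1, 2, 4, 5, 10, 20.
Subgroups by order — order 1: 1; order 2: 1; order 4: 1; order 5: 1; order 10: 1; order 20: 1.
Total: 1 + 1 + 1 + 1 + 1 + 1 = 6.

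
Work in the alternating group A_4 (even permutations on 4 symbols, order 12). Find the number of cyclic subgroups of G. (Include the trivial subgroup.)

A cyclic subgroup of order d is generated by each of its φ(d) elements of order d, so the cyclic subgroups of order d number (#elements of order d)/φ(d).
Cyclic subgroups by order — order 1: 1; order 2: 3; order 3: 4.
Total: 8.

8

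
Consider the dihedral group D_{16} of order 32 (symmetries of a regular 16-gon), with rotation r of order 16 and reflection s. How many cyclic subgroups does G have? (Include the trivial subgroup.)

21

A cyclic subgroup of order d is generated by each of its φ(d) elements of order d, so the cyclic subgroups of order d number (#elements of order d)/φ(d).
Cyclic subgroups by order — order 1: 1; order 2: 17; order 4: 1; order 8: 1; order 16: 1.
Total: 21.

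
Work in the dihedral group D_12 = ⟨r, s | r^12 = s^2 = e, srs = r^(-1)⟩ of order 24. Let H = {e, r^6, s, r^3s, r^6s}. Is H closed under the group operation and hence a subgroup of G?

No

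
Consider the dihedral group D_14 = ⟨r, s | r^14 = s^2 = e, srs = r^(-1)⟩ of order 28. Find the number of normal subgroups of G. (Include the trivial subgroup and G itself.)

G has 28 subgroups. Checking conjugation-invariance by order — order 1: 1/1 normal; order 2: 1/15 normal; order 4: 0/7 normal; order 7: 1/1 normal; order 14: 3/3 normal; order 28: 1/1 normal.
Total normal subgroups: 7.

7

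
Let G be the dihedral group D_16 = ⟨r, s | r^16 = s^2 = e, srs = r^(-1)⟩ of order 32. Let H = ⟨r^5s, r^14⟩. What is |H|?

|⟨r^5s⟩| = 2 and |⟨r^14⟩| = 8, so |H| is a multiple of lcm(2, 8) = 8 and divides |G| = 32.
Closing under the operation: H = {e, r^2, r^4, r^6, r^8, r^10, r^12, r^14, rs, r^3s, r^5s, r^7s, r^9s, r^11s, r^13s, r^15s}, so |H| = 16.

16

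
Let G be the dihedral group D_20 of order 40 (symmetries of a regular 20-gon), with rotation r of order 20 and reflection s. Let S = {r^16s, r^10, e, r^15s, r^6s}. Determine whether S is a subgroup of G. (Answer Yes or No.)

No

Closure fails: r^10 · r^15s = r^5s ∉ S. So S is not a subgroup.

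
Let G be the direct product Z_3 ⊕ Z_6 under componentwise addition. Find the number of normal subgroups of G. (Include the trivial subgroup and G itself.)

G is abelian, so every subgroup is normal.
G has 12 subgroups in total, hence 12 normal subgroups.

12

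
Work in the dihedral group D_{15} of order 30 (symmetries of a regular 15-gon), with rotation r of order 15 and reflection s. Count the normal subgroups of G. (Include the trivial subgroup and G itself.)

5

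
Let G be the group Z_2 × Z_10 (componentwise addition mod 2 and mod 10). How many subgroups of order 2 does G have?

3

|G| = 20 and 2 | 20, so subgroups of order 2 are possible by Lagrange.
The subgroups of order 2 are: {(0,0), (0,5)}; {(0,0), (1,0)}; {(0,0), (1,5)}.
So G has 3 subgroups of order 2.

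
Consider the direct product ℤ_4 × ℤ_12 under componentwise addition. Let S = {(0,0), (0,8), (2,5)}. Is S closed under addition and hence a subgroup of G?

(0,8) ∈ S but its inverse (0,4) ∉ S, so S is not a subgroup.

No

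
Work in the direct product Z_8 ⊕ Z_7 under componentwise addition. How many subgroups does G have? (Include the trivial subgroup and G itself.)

8

|G| = 56, so by Lagrange every subgroup order divides 56. Divisors: 1, 2, 4, 7, 8, 14, 28, 56.
Subgroups by order — order 1: 1; order 2: 1; order 4: 1; order 7: 1; order 8: 1; order 14: 1; order 28: 1; order 56: 1.
Total: 1 + 1 + 1 + 1 + 1 + 1 + 1 + 1 = 8.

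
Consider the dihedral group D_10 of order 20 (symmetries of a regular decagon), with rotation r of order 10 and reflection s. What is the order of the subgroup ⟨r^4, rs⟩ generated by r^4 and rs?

|⟨r^4⟩| = 5 and |⟨rs⟩| = 2, so |H| is a multiple of lcm(5, 2) = 10 and divides |G| = 20.
Closing under the operation: H = {e, r^2, r^4, r^6, r^8, rs, r^3s, r^5s, r^7s, r^9s}, so |H| = 10.

10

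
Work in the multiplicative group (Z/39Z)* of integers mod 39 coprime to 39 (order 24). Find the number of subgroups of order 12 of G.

3

|G| = 24 and 12 | 24, so subgroups of order 12 are possible by Lagrange.
The subgroups of order 12 are: {1, 2, 4, 5, 8, 10, 11, 16, 20, 22, 25, 32}; {1, 4, 10, 14, 16, 17, 22, 23, 25, 29, 35, 38}; {1, 4, 7, 10, 16, 19, 22, 25, 28, 31, 34, 37}.
So G has 3 subgroups of order 12.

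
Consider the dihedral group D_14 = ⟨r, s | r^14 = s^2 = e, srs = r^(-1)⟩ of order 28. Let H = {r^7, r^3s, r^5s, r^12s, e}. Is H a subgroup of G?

No

|H| = 5 does not divide |G| = 28, so by Lagrange H is not a subgroup.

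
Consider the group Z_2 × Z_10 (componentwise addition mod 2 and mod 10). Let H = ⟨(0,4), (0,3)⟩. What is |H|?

10

|⟨(0,4)⟩| = 5 and |⟨(0,3)⟩| = 10, so |H| is a multiple of lcm(5, 10) = 10 and divides |G| = 20.
Closing under the operation: H = {(0,0), (0,1), (0,2), (0,3), (0,4), (0,5), (0,6), (0,7), (0,8), (0,9)}, so |H| = 10.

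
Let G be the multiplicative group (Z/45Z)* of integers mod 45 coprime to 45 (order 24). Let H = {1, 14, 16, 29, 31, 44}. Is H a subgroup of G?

Yes

|H| = 6 divides |G| = 24, consistent with Lagrange.
H contains the identity, every element's inverse is in H, and H is closed under ·: it is a subgroup.
In fact H = ⟨29⟩.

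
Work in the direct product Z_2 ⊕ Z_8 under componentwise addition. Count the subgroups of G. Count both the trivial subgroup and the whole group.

11

|G| = 16, so by Lagrange every subgroup order divides 16. Divisors: 1, 2, 4, 8, 16.
Subgroups by order — order 1: 1; order 2: 3; order 4: 3; order 8: 3; order 16: 1.
Total: 1 + 3 + 3 + 3 + 1 = 11.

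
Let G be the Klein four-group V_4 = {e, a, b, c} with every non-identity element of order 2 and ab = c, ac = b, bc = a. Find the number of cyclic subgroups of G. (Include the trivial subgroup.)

Group the elements of G by the cyclic subgroup they generate; each cyclic subgroup of order d accounts for φ(d) elements.
Cyclic subgroups by order — order 1: 1; order 2: 3.
Total: 4.

4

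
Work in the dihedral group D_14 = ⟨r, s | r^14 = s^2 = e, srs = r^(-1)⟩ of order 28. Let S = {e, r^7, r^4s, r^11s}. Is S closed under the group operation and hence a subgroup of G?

Yes

|S| = 4 divides |G| = 28, consistent with Lagrange.
S contains the identity, every element's inverse is in S, and S is closed under ·: it is a subgroup.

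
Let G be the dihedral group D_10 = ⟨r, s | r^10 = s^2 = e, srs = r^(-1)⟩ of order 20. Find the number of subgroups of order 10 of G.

3

|G| = 20 and 10 | 20, so subgroups of order 10 are possible by Lagrange.
The subgroups of order 10 are: {e, r, r^2, r^3, r^4, r^5, r^6, r^7, r^8, r^9}; {e, r^2, r^4, r^6, r^8, s, r^2s, r^4s, r^6s, r^8s}; {e, r^2, r^4, r^6, r^8, rs, r^3s, r^5s, r^7s, r^9s}.
So G has 3 subgroups of order 10.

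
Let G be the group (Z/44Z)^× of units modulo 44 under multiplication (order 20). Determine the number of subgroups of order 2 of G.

3

|G| = 20 and 2 | 20, so subgroups of order 2 are possible by Lagrange.
The subgroups of order 2 are: {1, 21}; {1, 23}; {1, 43}.
So G has 3 subgroups of order 2.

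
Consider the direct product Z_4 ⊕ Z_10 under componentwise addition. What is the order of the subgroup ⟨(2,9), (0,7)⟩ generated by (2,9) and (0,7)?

20

|⟨(2,9)⟩| = 10 and |⟨(0,7)⟩| = 10, so |H| is a multiple of lcm(10, 10) = 10 and divides |G| = 40.
Closing under the operation: H = {(0,0), (0,1), (0,2), (0,3), (0,4), (0,5), (0,6), (0,7), (0,8), (0,9), (2,0), (2,1), (2,2), (2,3), (2,4), (2,5), (2,6), (2,7), (2,8), (2,9)}, so |H| = 20.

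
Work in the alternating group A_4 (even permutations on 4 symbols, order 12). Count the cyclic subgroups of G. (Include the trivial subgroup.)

A cyclic subgroup of order d is generated by each of its φ(d) elements of order d, so the cyclic subgroups of order d number (#elements of order d)/φ(d).
Cyclic subgroups by order — order 1: 1; order 2: 3; order 3: 4.
Total: 8.

8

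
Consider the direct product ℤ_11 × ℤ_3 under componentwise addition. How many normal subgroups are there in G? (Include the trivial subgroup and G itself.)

4

G is abelian, so every subgroup is normal.
G has 4 subgroups in total, hence 4 normal subgroups.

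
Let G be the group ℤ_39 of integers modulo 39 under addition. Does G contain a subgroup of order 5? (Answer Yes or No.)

No

5 does not divide |G| = 39, so by Lagrange no subgroup of order 5 exists.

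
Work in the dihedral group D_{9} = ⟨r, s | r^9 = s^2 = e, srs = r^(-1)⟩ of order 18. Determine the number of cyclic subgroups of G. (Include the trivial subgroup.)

A cyclic subgroup of order d is generated by each of its φ(d) elements of order d, so the cyclic subgroups of order d number (#elements of order d)/φ(d).
Cyclic subgroups by order — order 1: 1; order 2: 9; order 3: 1; order 9: 1.
Total: 12.

12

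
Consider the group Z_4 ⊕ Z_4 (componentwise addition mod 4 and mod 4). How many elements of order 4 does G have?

12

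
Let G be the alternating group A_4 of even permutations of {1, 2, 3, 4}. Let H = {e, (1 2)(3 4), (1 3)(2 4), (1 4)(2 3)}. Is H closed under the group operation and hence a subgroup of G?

Yes

|H| = 4 divides |G| = 12, consistent with Lagrange.
H contains the identity, every element's inverse is in H, and H is closed under ∘: it is a subgroup.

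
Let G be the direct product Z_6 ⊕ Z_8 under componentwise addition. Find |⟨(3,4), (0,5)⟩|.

16

|⟨(3,4)⟩| = 2 and |⟨(0,5)⟩| = 8, so |H| is a multiple of lcm(2, 8) = 8 and divides |G| = 48.
Closing under the operation: H = {(0,0), (0,1), (0,2), (0,3), (0,4), (0,5), (0,6), (0,7), (3,0), (3,1), (3,2), (3,3), (3,4), (3,5), (3,6), (3,7)}, so |H| = 16.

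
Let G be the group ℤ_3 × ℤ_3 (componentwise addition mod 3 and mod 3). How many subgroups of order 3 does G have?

|G| = 9 and 3 | 9, so subgroups of order 3 are possible by Lagrange.
The subgroups of order 3 are: {(0,0), (0,1), (0,2)}; {(0,0), (1,0), (2,0)}; {(0,0), (1,1), (2,2)}; {(0,0), (1,2), (2,1)}.
So G has 4 subgroups of order 3.

4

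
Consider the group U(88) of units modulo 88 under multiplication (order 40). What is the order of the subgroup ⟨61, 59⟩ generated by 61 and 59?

20

|⟨61⟩| = 10 and |⟨59⟩| = 10, so |H| is a multiple of lcm(10, 10) = 10 and divides |G| = 40.
Closing under the operation: H = {1, 3, 7, 9, 13, 21, 25, 27, 29, 39, 49, 59, 61, 63, 67, 75, 79, 81, 85, 87}, so |H| = 20.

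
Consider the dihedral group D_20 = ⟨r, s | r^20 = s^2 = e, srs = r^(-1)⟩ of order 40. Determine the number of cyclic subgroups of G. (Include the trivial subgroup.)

26

Each element a generates a cyclic subgroup ⟨a⟩; distinct elements may generate the same one (a cyclic group of order d has φ(d) generators).
Cyclic subgroups by order — order 1: 1; order 2: 21; order 4: 1; order 5: 1; order 10: 1; order 20: 1.
Total: 26.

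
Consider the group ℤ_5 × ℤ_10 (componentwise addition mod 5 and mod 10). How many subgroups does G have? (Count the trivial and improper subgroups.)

|G| = 50, so by Lagrange every subgroup order divides 50. Divisors: 1, 2, 5, 10, 25, 50.
Subgroups by order — order 1: 1; order 2: 1; order 5: 6; order 10: 6; order 25: 1; order 50: 1.
Total: 1 + 1 + 6 + 6 + 1 + 1 = 16.

16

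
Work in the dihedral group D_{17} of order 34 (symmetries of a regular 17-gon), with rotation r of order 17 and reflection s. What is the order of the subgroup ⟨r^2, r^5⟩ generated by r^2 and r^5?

|⟨r^2⟩| = 17 and |⟨r^5⟩| = 17, so |H| is a multiple of lcm(17, 17) = 17 and divides |G| = 34.
Closing under the operation: H = {e, r, r^2, r^3, r^4, r^5, r^6, r^7, r^8, r^9, r^10, r^11, r^12, r^13, r^14, r^15, r^16}, so |H| = 17.

17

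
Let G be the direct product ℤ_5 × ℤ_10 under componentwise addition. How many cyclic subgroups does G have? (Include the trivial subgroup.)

14

A cyclic subgroup of order d is generated by each of its φ(d) elements of order d, so the cyclic subgroups of order d number (#elements of order d)/φ(d).
Cyclic subgroups by order — order 1: 1; order 2: 1; order 5: 6; order 10: 6.
Total: 14.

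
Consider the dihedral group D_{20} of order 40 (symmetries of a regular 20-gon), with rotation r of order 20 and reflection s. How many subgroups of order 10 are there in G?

5

|G| = 40 and 10 | 40, so subgroups of order 10 are possible by Lagrange.
The subgroups of order 10 are: {e, r^2, r^4, r^6, r^8, r^10, r^12, r^14, r^16, r^18}; {e, r^4, r^8, r^12, r^16, r^2s, r^6s, r^10s, r^14s, r^18s}; {e, r^4, r^8, r^12, r^16, r^3s, r^7s, r^11s, r^15s, r^19s}; {e, r^4, r^8, r^12, r^16, s, r^4s, r^8s, r^12s, r^16s}; … (5 in all).
So G has 5 subgroups of order 10.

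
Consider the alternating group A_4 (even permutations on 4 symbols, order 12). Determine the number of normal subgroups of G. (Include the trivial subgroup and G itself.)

G has 10 subgroups. Checking conjugation-invariance by order — order 1: 1/1 normal; order 2: 0/3 normal; order 3: 0/4 normal; order 4: 1/1 normal; order 12: 1/1 normal.
Total normal subgroups: 3.

3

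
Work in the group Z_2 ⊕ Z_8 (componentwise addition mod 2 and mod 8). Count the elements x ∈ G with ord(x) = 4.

4

An element (a,b) has order lcm(ord(a), ord(b)); count pairs with lcm equal to 4.
Enumerating gives 4 such elements.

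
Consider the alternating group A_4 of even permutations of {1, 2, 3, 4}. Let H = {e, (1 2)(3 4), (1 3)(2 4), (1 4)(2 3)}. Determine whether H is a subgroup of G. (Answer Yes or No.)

Yes

|H| = 4 divides |G| = 12, consistent with Lagrange.
H contains the identity, every element's inverse is in H, and H is closed under ∘: it is a subgroup.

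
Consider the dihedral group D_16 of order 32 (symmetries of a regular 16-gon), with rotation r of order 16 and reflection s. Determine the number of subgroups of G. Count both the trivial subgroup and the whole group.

36

|G| = 32, so by Lagrange every subgroup order divides 32. Divisors: 1, 2, 4, 8, 16, 32.
Subgroups by order — order 1: 1; order 2: 17; order 4: 9; order 8: 5; order 16: 3; order 32: 1.
Total: 1 + 17 + 9 + 5 + 3 + 1 = 36.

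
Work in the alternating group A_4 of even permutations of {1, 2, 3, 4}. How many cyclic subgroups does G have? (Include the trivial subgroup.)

A cyclic subgroup of order d is generated by each of its φ(d) elements of order d, so the cyclic subgroups of order d number (#elements of order d)/φ(d).
Cyclic subgroups by order — order 1: 1; order 2: 3; order 3: 4.
Total: 8.

8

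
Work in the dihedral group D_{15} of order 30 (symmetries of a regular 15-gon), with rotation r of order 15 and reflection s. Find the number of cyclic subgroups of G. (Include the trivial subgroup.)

19

A cyclic subgroup of order d is generated by each of its φ(d) elements of order d, so the cyclic subgroups of order d number (#elements of order d)/φ(d).
Cyclic subgroups by order — order 1: 1; order 2: 15; order 3: 1; order 5: 1; order 15: 1.
Total: 19.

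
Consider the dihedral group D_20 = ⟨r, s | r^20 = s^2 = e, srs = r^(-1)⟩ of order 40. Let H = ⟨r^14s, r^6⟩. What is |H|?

20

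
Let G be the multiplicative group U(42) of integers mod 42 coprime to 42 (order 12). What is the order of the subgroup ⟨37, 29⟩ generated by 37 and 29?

6

|⟨37⟩| = 3 and |⟨29⟩| = 2, so |H| is a multiple of lcm(3, 2) = 6 and divides |G| = 12.
Closing under the operation: H = {1, 11, 23, 25, 29, 37}, so |H| = 6.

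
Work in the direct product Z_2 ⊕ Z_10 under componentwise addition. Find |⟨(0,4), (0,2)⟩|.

5

|⟨(0,4)⟩| = 5 and |⟨(0,2)⟩| = 5, so |H| is a multiple of lcm(5, 5) = 5 and divides |G| = 20.
Closing under the operation: H = {(0,0), (0,2), (0,4), (0,6), (0,8)}, so |H| = 5.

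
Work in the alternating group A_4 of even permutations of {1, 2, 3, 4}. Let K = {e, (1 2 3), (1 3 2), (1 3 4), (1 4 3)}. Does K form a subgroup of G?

|K| = 5 does not divide |G| = 12, so by Lagrange K is not a subgroup.

No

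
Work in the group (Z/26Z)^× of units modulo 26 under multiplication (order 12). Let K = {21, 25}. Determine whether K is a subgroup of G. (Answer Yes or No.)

The identity 1 ∉ K, so K is not a subgroup.

No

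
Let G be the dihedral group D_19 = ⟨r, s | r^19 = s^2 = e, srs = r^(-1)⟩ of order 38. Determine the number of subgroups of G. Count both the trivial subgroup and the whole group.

22

|G| = 38, so by Lagrange every subgroup order divides 38. Divisors: 1, 2, 19, 38.
Subgroups by order — order 1: 1; order 2: 19; order 19: 1; order 38: 1.
Total: 1 + 19 + 1 + 1 = 22.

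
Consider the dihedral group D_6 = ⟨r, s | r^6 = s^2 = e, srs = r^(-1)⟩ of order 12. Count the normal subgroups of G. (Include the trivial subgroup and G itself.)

7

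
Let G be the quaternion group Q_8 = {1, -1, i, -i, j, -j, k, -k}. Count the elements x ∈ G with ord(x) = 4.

6

The elements of order 4 are: i, -i, j, -j, k, -k.
That's 6.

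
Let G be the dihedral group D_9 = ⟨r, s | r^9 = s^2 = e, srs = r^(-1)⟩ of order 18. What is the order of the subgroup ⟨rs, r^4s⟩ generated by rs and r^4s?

|⟨rs⟩| = 2 and |⟨r^4s⟩| = 2, so |H| is a multiple of lcm(2, 2) = 2 and divides |G| = 18.
Closing under the operation: H = {e, r^3, r^6, rs, r^4s, r^7s}, so |H| = 6.

6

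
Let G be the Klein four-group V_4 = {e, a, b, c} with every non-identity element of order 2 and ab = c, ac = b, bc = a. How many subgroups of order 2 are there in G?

|G| = 4 and 2 | 4, so subgroups of order 2 are possible by Lagrange.
The subgroups of order 2 are: {e, a}; {e, b}; {e, c}.
So G has 3 subgroups of order 2.

3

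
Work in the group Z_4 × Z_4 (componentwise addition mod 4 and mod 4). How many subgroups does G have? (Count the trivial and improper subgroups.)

15

|G| = 16, so by Lagrange every subgroup order divides 16. Divisors: 1, 2, 4, 8, 16.
Subgroups by order — order 1: 1; order 2: 3; order 4: 7; order 8: 3; order 16: 1.
Total: 1 + 3 + 7 + 3 + 1 = 15.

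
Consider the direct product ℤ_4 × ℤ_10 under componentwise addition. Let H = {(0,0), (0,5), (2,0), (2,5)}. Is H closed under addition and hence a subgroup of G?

|H| = 4 divides |G| = 40, consistent with Lagrange.
H contains the identity, every element's inverse is in H, and H is closed under +: it is a subgroup.

Yes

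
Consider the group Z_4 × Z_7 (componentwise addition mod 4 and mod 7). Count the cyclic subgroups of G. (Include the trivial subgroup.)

6

A cyclic subgroup of order d is generated by each of its φ(d) elements of order d, so the cyclic subgroups of order d number (#elements of order d)/φ(d).
Cyclic subgroups by order — order 1: 1; order 2: 1; order 4: 1; order 7: 1; order 14: 1; order 28: 1.
Total: 6.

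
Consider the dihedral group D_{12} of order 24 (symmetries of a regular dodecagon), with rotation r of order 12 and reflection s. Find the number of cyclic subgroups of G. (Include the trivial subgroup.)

18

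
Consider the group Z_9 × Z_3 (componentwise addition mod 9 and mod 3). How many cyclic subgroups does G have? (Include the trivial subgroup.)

8

Group the elements of G by the cyclic subgroup they generate; each cyclic subgroup of order d accounts for φ(d) elements.
Cyclic subgroups by order — order 1: 1; order 3: 4; order 9: 3.
Total: 8.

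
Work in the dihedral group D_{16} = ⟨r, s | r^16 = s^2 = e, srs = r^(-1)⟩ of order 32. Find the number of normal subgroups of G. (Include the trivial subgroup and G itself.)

G has 36 subgroups. Checking conjugation-invariance by order — order 1: 1/1 normal; order 2: 1/17 normal; order 4: 1/9 normal; order 8: 1/5 normal; order 16: 3/3 normal; order 32: 1/1 normal.
Total normal subgroups: 8.

8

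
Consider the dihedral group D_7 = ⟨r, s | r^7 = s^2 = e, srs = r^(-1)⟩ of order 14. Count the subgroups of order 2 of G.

7

|G| = 14 and 2 | 14, so subgroups of order 2 are possible by Lagrange.
The subgroups of order 2 are: {e, r^2s}; {e, r^3s}; {e, r^4s}; {e, r^5s}; … (7 in all).
So G has 7 subgroups of order 2.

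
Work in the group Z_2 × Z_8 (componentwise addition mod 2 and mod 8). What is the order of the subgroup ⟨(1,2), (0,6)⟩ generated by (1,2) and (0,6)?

8

|⟨(1,2)⟩| = 4 and |⟨(0,6)⟩| = 4, so |H| is a multiple of lcm(4, 4) = 4 and divides |G| = 16.
Closing under the operation: H = {(0,0), (0,2), (0,4), (0,6), (1,0), (1,2), (1,4), (1,6)}, so |H| = 8.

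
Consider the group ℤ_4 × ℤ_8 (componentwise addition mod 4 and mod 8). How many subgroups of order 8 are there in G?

7

|G| = 32 and 8 | 32, so subgroups of order 8 are possible by Lagrange.
The subgroups of order 8 are: {(0,0), (0,1), (0,2), (0,3), (0,4), (0,5), (0,6), (0,7)}; {(0,0), (0,2), (0,4), (0,6), (2,0), (2,2), (2,4), (2,6)}; {(0,0), (0,2), (0,4), (0,6), (2,1), (2,3), (2,5), (2,7)}; {(0,0), (0,4), (1,0), (1,4), (2,0), (2,4), (3,0), (3,4)}; … (7 in all).
So G has 7 subgroups of order 8.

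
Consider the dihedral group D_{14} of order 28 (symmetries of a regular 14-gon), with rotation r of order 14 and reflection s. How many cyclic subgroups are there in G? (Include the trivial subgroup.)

Each element a generates a cyclic subgroup ⟨a⟩; distinct elements may generate the same one (a cyclic group of order d has φ(d) generators).
Cyclic subgroups by order — order 1: 1; order 2: 15; order 7: 1; order 14: 1.
Total: 18.

18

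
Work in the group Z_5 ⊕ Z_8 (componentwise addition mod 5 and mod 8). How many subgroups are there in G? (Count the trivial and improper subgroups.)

8

|G| = 40, so by Lagrange every subgroup order divides 40. Divisors: 1, 2, 4, 5, 8, 10, 20, 40.
Subgroups by order — order 1: 1; order 2: 1; order 4: 1; order 5: 1; order 8: 1; order 10: 1; order 20: 1; order 40: 1.
Total: 1 + 1 + 1 + 1 + 1 + 1 + 1 + 1 = 8.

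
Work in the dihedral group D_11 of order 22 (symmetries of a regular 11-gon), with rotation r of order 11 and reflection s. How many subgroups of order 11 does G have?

1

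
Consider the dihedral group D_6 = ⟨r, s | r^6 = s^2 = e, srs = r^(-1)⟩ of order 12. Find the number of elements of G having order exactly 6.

2

The elements of order 6 are: r, r^5.
That's 2.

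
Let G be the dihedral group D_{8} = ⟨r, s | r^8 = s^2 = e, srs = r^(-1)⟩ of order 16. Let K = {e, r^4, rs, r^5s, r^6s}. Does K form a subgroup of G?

No

|K| = 5 does not divide |G| = 16, so by Lagrange K is not a subgroup.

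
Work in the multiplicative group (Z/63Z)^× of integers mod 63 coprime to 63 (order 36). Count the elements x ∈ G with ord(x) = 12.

0

No element of G has order 12 (even though 12 | 36).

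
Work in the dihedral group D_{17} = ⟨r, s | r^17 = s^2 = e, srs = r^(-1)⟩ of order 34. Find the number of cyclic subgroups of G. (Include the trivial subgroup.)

19

Each element a generates a cyclic subgroup ⟨a⟩; distinct elements may generate the same one (a cyclic group of order d has φ(d) generators).
Cyclic subgroups by order — order 1: 1; order 2: 17; order 17: 1.
Total: 19.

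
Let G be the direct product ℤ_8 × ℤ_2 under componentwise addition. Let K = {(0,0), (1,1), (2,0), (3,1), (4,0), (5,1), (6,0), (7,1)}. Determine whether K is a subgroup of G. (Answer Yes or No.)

|K| = 8 divides |G| = 16, consistent with Lagrange.
K contains the identity, every element's inverse is in K, and K is closed under +: it is a subgroup.
In fact K = ⟨(7,1)⟩.

Yes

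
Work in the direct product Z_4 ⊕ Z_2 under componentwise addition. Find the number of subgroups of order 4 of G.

3

|G| = 8 and 4 | 8, so subgroups of order 4 are possible by Lagrange.
The subgroups of order 4 are: {(0,0), (0,1), (2,0), (2,1)}; {(0,0), (1,0), (2,0), (3,0)}; {(0,0), (1,1), (2,0), (3,1)}.
So G has 3 subgroups of order 4.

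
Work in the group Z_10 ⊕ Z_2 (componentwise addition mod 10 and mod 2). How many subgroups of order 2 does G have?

|G| = 20 and 2 | 20, so subgroups of order 2 are possible by Lagrange.
The subgroups of order 2 are: {(0,0), (0,1)}; {(0,0), (5,0)}; {(0,0), (5,1)}.
So G has 3 subgroups of order 2.

3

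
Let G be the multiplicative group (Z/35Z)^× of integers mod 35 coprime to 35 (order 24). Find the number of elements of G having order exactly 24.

0

No element of G has order 24 (even though 24 | 24).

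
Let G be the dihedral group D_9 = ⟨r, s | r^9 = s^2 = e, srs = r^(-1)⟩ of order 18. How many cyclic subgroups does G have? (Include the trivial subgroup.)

Group the elements of G by the cyclic subgroup they generate; each cyclic subgroup of order d accounts for φ(d) elements.
Cyclic subgroups by order — order 1: 1; order 2: 9; order 3: 1; order 9: 1.
Total: 12.

12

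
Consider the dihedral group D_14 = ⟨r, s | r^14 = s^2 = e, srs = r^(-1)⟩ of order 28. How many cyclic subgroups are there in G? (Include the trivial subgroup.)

18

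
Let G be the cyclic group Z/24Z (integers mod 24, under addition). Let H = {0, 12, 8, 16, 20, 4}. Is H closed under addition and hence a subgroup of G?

|H| = 6 divides |G| = 24, consistent with Lagrange.
H contains the identity, every element's inverse is in H, and H is closed under +: it is a subgroup.
In fact H = ⟨4⟩.

Yes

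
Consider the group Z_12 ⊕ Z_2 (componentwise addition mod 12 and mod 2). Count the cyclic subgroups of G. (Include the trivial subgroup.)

12

Each element a generates a cyclic subgroup ⟨a⟩; distinct elements may generate the same one (a cyclic group of order d has φ(d) generators).
Cyclic subgroups by order — order 1: 1; order 2: 3; order 3: 1; order 4: 2; order 6: 3; order 12: 2.
Total: 12.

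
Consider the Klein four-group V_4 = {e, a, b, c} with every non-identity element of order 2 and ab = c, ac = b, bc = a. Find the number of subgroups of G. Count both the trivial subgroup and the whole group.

5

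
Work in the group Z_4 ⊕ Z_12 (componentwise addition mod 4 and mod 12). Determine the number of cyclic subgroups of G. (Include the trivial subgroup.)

20

Group the elements of G by the cyclic subgroup they generate; each cyclic subgroup of order d accounts for φ(d) elements.
Cyclic subgroups by order — order 1: 1; order 2: 3; order 3: 1; order 4: 6; order 6: 3; order 12: 6.
Total: 20.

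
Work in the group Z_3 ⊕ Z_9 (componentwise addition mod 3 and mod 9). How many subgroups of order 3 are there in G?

4

|G| = 27 and 3 | 27, so subgroups of order 3 are possible by Lagrange.
The subgroups of order 3 are: {(0,0), (0,3), (0,6)}; {(0,0), (1,0), (2,0)}; {(0,0), (1,3), (2,6)}; {(0,0), (1,6), (2,3)}.
So G has 4 subgroups of order 3.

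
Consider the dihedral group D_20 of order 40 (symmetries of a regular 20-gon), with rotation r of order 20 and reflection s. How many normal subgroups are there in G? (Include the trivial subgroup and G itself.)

9

G has 48 subgroups. Checking conjugation-invariance by order — order 1: 1/1 normal; order 2: 1/21 normal; order 4: 1/11 normal; order 5: 1/1 normal; order 8: 0/5 normal; order 10: 1/5 normal; order 20: 3/3 normal; order 40: 1/1 normal.
Total normal subgroups: 9.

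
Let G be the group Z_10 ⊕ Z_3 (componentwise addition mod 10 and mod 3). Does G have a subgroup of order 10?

10 | 30. A subgroup of order 10 is {(0,0), (1,0), (2,0), (3,0), (4,0), (5,0), (6,0), (7,0), (8,0), (9,0)}.

Yes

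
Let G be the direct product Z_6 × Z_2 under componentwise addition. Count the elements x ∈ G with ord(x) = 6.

An element (a,b) has order lcm(ord(a), ord(b)); count pairs with lcm equal to 6.
Enumerating gives 6 such elements.

6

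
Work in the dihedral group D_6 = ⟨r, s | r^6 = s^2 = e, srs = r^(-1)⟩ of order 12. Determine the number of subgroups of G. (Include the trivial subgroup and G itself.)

|G| = 12, so by Lagrange every subgroup order divides 12. Divisors: 1, 2, 3, 4, 6, 12.
Subgroups by order — order 1: 1; order 2: 7; order 3: 1; order 4: 3; order 6: 3; order 12: 1.
Total: 1 + 7 + 1 + 3 + 3 + 1 = 16.

16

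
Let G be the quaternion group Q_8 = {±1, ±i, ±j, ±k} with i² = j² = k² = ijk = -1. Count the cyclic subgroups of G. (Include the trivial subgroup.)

Group the elements of G by the cyclic subgroup they generate; each cyclic subgroup of order d accounts for φ(d) elements.
Cyclic subgroups by order — order 1: 1; order 2: 1; order 4: 3.
Total: 5.

5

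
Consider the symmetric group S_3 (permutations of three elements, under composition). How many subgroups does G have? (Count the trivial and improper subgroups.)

|G| = 6, so by Lagrange every subgroup order divides 6. Divisors: 1, 2, 3, 6.
Subgroups by order — order 1: 1; order 2: 3; order 3: 1; order 6: 1.
Total: 1 + 3 + 1 + 1 = 6.

6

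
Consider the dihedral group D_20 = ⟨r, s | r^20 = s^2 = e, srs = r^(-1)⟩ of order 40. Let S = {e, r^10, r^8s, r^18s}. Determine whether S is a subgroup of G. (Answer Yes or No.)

|S| = 4 divides |G| = 40, consistent with Lagrange.
S contains the identity, every element's inverse is in S, and S is closed under ·: it is a subgroup.

Yes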